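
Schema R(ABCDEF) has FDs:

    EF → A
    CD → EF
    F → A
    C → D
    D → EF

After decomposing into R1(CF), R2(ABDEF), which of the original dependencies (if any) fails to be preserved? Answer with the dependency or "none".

C → D

Check C → D: no single fragment contains all of {CD}, and the restricted closure of {C} across the fragments never reaches {D}.
EF → A is preserved.
CD → EF is preserved.
F → A is preserved.
D → EF is preserved.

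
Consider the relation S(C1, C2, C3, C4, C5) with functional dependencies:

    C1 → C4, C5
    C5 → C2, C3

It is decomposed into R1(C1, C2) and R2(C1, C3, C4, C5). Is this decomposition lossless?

Yes

Common attributes: R1 ∩ R2 = {C1}.
Closure of {C1}: C1 → C4, C5 applies, adding C4, C5; C5 → C2, C3 applies, adding C2, C3. So (C1)⁺ = {C1, C2, C3, C4, C5}.
This closure contains every attribute of R1, so R1 ∩ R2 → R1. The join is lossless.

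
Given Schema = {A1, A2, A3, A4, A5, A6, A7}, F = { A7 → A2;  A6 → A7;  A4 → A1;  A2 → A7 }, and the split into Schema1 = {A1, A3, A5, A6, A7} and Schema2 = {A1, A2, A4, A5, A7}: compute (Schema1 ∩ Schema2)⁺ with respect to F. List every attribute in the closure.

Schema1 ∩ Schema2 = {A1, A5, A7}.
A7 → A2 applies, adding A2
Closure: {A1, A2, A5, A7}.

A1, A2, A5, A7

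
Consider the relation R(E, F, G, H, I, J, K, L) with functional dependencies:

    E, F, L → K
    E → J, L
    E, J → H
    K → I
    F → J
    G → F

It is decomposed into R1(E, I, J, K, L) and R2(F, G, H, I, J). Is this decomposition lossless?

Common attributes: R1 ∩ R2 = {I, J}.
No dependency enlarges {I, J}, so (I, J)⁺ = {I, J}.
The closure contains neither all of R1 = {E, I, J, K, L} nor all of R2 = {F, G, H, I, J}, so the common attributes are not a superkey of either fragment. The join is lossy.

No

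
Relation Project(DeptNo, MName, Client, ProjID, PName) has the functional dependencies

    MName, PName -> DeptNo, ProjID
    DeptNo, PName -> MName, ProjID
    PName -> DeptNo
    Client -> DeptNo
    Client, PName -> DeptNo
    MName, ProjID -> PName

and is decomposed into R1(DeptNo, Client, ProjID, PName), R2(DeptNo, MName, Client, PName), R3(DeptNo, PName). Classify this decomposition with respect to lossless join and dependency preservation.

lossless but not dependency-preserving

Lossless test (chase): Rows 1 and 2 agree on DeptNo, PName; apply DeptNo, PName→MName, ProjID and equate their MName, ProjID entries. Rows 1 and 3 agree on DeptNo, PName; apply DeptNo, PName→MName, ProjID and equate their MName, ProjID entries. Row 1 is now all distinguished symbols — the join is lossless.
Dependency preservation: the restricted closure of {MName, ProjID} across the fragments never reaches {PName}, so MName, ProjID → PName cannot be enforced without a join — not preserved.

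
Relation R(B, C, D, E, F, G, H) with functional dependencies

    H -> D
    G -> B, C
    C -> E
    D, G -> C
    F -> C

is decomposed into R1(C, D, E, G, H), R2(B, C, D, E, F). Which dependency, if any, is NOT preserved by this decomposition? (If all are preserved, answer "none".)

Check G → B, C: no single fragment contains all of {B, C, G}, and the restricted closure of {G} across the fragments never reaches {B, C}.
H → D is preserved.
C → E is preserved.
D, G → C is preserved.
F → C is preserved.

G -> B, C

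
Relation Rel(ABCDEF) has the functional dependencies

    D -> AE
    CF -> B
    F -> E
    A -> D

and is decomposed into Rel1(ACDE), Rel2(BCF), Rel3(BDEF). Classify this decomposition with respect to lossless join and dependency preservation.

lossy but dependency-preserving

Lossless test (chase): Rows 1 and 3 agree on D; apply D→AE and equate their AE entries. Rows 2 and 3 agree on F; apply F→E and equate their E entries. No row becomes fully distinguished — the join is lossy.
Dependency preservation: every FD's attributes lie within a single fragment, so each can be enforced locally — preserved.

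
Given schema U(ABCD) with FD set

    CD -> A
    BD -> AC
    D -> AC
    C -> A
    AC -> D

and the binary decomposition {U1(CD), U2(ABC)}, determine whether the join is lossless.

Yes

Common attributes: U1 ∩ U2 = {C}.
Closure of {C}: C → A applies, adding A; AC → D applies, adding D. So (C)⁺ = {ACD}.
This closure contains every attribute of U1, so U1 ∩ U2 → U1. The join is lossless.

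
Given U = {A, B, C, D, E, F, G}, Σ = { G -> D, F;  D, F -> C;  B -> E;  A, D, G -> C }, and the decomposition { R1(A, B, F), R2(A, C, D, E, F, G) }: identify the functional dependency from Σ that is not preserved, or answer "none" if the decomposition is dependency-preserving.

B -> E

Check B → E: no single fragment contains all of {B, E}, and the restricted closure of {B} across the fragments never reaches {E}.
G → D, F is preserved.
D, F → C is preserved.
A, D, G → C is preserved.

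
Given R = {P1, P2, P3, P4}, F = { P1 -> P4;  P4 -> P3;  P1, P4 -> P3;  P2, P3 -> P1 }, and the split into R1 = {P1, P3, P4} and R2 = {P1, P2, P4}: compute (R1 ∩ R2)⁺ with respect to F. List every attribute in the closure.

P1, P3, P4

R1 ∩ R2 = {P1, P4}.
P4 → P3 applies, adding P3
Closure: {P1, P3, P4}.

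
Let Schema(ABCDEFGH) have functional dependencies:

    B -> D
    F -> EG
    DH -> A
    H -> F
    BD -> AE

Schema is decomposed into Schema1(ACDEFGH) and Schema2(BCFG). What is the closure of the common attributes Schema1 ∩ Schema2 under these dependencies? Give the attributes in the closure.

Schema1 ∩ Schema2 = {CFG}.
F → EG applies, adding E
Closure: {CEFG}.

CEFG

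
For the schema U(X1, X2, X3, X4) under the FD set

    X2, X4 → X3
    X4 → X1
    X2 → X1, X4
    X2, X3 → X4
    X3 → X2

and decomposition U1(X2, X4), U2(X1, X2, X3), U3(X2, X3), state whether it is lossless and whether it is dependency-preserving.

Lossless test (chase): Rows 1 and 2 agree on X2; apply X2→X1, X4 and equate their X1, X4 entries. Rows 1 and 3 agree on X2; apply X2→X1, X4 and equate their X1, X4 entries. Rows 1 and 2 agree on X2, X4; apply X2, X4→X3 and equate their X3 entries. Row 1 is now all distinguished symbols — the join is lossless.
Dependency preservation: the restricted closure of {X4} across the fragments never reaches {X1}, so X4 → X1 cannot be enforced without a join — not preserved.

lossless but not dependency-preserving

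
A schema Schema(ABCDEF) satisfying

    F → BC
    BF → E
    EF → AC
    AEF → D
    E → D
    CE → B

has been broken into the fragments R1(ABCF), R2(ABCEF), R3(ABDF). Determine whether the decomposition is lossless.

Chase test. Columns are ABCDEF; row i has aⱼ where attribute j ∈ Ri, else bᵢⱼ.
Initial tableau (one row per fragment):
  row 1: a1 a2 a3 b14 b15 a6
  row 2: a1 a2 a3 b24 a5 a6
  row 3: a1 a2 b33 a4 b35 a6
Rows 1 and 3 agree on F; apply F→BC and equate their BC entries.
Rows 1 and 2 agree on BF; apply BF→E and equate their E entries.
Rows 1 and 3 agree on BF; apply BF→E and equate their E entries.
Rows 1 and 2 agree on AEF; apply AEF→D and equate their D entries.
Rows 1 and 3 agree on AEF; apply AEF→D and equate their D entries.
Row 1 is now all distinguished symbols — the join is lossless.

Yes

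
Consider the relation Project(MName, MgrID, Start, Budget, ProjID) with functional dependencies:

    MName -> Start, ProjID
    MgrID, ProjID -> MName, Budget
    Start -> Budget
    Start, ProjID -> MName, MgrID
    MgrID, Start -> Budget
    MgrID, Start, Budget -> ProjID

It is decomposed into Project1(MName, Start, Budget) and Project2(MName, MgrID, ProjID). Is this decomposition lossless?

Yes

Common attributes: Project1 ∩ Project2 = {MName}.
Closure of {MName}: MName → Start, ProjID applies, adding Start, ProjID; Start → Budget applies, adding Budget; Start, ProjID → MName, MgrID applies, adding MgrID. So (MName)⁺ = {MName, MgrID, Start, Budget, ProjID}.
This closure contains every attribute of Project1, so Project1 ∩ Project2 → Project1. The join is lossless.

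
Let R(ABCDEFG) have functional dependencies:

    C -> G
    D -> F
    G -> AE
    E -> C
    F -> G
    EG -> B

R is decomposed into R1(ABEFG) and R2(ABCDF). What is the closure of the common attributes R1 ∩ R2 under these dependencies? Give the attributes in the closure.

ABCEFG

R1 ∩ R2 = {ABF}.
F → G applies, adding G
G → AE applies, adding E
E → C applies, adding C
Closure: {ABCEFG}.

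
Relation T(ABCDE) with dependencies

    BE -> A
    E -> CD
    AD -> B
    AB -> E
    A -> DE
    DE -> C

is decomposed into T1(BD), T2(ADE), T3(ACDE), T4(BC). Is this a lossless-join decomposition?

No

Chase test. Columns are ABCDE; row i has aⱼ where attribute j ∈ Ti, else bᵢⱼ.
Initial tableau (one row per fragment):
  row 1: b11 a2 b13 a4 b15
  row 2: a1 b22 b23 a4 a5
  row 3: a1 b32 a3 a4 a5
  row 4: b41 a2 a3 b44 b45
Rows 2 and 3 agree on E; apply E→CD and equate their CD entries.
Rows 2 and 3 agree on AD; apply AD→B and equate their B entries.
No row becomes fully distinguished — the join is lossy.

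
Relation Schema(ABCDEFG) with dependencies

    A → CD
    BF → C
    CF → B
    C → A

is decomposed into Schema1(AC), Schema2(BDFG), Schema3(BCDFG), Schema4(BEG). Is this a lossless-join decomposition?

No

Chase test. Columns are ABCDEFG; row i has aⱼ where attribute j ∈ Schemai, else bᵢⱼ.
Initial tableau (one row per fragment):
  row 1: a1 b12 a3 b14 b15 b16 b17
  row 2: b21 a2 b23 a4 b25 a6 a7
  row 3: b31 a2 a3 a4 b35 a6 a7
  row 4: b41 a2 b43 b44 a5 b46 a7
Rows 2 and 3 agree on BF; apply BF→C and equate their C entries.
Rows 1 and 2 agree on C; apply C→A and equate their A entries.
Rows 1 and 3 agree on C; apply C→A and equate their A entries.
Rows 1 and 2 agree on A; apply A→CD and equate their CD entries.
No row becomes fully distinguished — the join is lossy.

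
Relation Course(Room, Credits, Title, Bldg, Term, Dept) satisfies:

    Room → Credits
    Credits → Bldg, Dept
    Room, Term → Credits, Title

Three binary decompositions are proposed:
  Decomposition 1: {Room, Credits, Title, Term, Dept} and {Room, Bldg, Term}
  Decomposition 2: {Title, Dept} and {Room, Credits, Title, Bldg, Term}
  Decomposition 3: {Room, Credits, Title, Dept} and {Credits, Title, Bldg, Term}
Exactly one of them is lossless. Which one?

Decomposition 1

Decomposition 1: common = {Room, Term}, closure = {Room, Credits, Title, Bldg, Term, Dept} → lossless.
Decomposition 2: common = {Title}, closure = {Title} → lossy.
Decomposition 3: common = {Credits, Title}, closure = {Credits, Title, Bldg, Dept} → lossy.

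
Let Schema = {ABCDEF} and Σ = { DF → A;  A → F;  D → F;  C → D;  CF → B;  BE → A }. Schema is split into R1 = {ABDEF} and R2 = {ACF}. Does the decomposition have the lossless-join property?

No

Common attributes: R1 ∩ R2 = {AF}.
No dependency enlarges {AF}, so (AF)⁺ = {AF}.
The closure contains neither all of R1 = {ABDEF} nor all of R2 = {ACF}, so the common attributes are not a superkey of either fragment. The join is lossy.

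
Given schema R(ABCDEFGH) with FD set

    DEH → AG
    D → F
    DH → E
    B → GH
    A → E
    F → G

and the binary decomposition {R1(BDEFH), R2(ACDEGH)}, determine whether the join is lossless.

No

Common attributes: R1 ∩ R2 = {DEH}.
Closure of {DEH}: DEH → AG applies, adding AG; D → F applies, adding F. So (DEH)⁺ = {ADEFGH}.
The closure contains neither all of R1 = {BDEFH} nor all of R2 = {ACDEGH}, so the common attributes are not a superkey of either fragment. The join is lossy.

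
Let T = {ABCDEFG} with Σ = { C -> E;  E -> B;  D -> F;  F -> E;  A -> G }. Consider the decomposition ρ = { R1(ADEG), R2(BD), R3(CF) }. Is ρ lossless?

Chase test. Columns are ABCDEFG; row i has aⱼ where attribute j ∈ Ri, else bᵢⱼ.
Initial tableau (one row per fragment):
  row 1: a1 b12 b13 a4 a5 b16 a7
  row 2: b21 a2 b23 a4 b25 b26 b27
  row 3: b31 b32 a3 b34 b35 a6 b37
Rows 1 and 2 agree on D; apply D→F and equate their F entries.
Rows 1 and 2 agree on F; apply F→E and equate their E entries.
Rows 1 and 2 agree on E; apply E→B and equate their B entries.
No row becomes fully distinguished — the join is lossy.

No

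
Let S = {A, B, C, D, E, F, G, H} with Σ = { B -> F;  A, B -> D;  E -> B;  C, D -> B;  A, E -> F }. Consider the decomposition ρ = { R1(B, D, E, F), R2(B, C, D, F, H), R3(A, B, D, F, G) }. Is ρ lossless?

Chase test. Columns are A, B, C, D, E, F, G, H; row i has aⱼ where attribute j ∈ Ri, else bᵢⱼ.
Initial tableau (one row per fragment):
  row 1: b11 a2 b13 a4 a5 a6 b17 b18
  row 2: b21 a2 a3 a4 b25 a6 b27 a8
  row 3: a1 a2 b33 a4 b35 a6 a7 b38
No row becomes fully distinguished — the join is lossy.

No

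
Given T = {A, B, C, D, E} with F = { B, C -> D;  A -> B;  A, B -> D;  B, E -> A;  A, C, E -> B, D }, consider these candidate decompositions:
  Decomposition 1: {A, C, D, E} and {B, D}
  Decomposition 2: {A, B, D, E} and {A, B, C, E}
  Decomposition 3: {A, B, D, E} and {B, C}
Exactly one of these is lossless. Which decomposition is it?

Decomposition 1: common = {D}, closure = {D} → lossy.
Decomposition 2: common = {A, B, E}, closure = {A, B, D, E} → lossless.
Decomposition 3: common = {B}, closure = {B} → lossy.

Decomposition 2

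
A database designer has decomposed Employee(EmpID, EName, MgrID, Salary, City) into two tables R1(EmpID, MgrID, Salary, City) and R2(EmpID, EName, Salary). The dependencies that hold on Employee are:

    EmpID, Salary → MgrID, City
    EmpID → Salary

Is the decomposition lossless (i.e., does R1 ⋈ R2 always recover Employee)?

Yes

Common attributes: R1 ∩ R2 = {EmpID, Salary}.
Closure of {EmpID, Salary}: EmpID, Salary → MgrID, City applies, adding MgrID, City. So (EmpID, Salary)⁺ = {EmpID, MgrID, Salary, City}.
This closure contains every attribute of R1, so R1 ∩ R2 → R1. The join is lossless.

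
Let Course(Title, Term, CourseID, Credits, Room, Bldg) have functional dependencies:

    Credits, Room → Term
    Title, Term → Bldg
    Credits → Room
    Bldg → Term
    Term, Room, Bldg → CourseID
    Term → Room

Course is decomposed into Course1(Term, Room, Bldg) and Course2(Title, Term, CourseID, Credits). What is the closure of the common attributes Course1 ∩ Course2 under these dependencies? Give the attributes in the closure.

Term, Room

Course1 ∩ Course2 = {Term}.
Term → Room applies, adding Room
Closure: {Term, Room}.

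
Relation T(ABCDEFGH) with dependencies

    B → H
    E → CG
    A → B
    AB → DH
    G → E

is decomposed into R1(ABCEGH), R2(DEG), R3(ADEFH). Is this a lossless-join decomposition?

Chase test. Columns are ABCDEFGH; row i has aⱼ where attribute j ∈ Ri, else bᵢⱼ.
Initial tableau (one row per fragment):
  row 1: a1 a2 a3 b14 a5 b16 a7 a8
  row 2: b21 b22 b23 a4 a5 b26 a7 b28
  row 3: a1 b32 b33 a4 a5 a6 b37 a8
Rows 1 and 2 agree on E; apply E→CG and equate their CG entries.
Rows 1 and 3 agree on E; apply E→CG and equate their CG entries.
Rows 1 and 3 agree on A; apply A→B and equate their B entries.
Rows 1 and 3 agree on AB; apply AB→DH and equate their DH entries.
Row 3 is now all distinguished symbols — the join is lossless.

Yes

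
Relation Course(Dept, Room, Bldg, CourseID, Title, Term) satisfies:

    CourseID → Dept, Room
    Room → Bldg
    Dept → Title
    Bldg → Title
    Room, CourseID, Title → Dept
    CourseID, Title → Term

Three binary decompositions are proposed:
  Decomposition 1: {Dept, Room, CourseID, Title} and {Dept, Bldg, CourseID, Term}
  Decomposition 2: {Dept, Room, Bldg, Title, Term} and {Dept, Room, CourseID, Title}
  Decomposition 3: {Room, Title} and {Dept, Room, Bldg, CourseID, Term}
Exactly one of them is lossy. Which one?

Decomposition 2

Decomposition 1: common = {Dept, CourseID}, closure = {Dept, Room, Bldg, CourseID, Title, Term} → lossless.
Decomposition 2: common = {Dept, Room, Title}, closure = {Dept, Room, Bldg, Title} → lossy.
Decomposition 3: common = {Room}, closure = {Room, Bldg, Title} → lossless.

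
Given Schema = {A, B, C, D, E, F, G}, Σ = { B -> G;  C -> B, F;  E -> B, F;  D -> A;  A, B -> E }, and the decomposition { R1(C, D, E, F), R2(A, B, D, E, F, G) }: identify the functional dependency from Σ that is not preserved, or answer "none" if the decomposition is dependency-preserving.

Check C → B, F: no single fragment contains all of {B, C, F}, and the restricted closure of {C} across the fragments never reaches {B, F}.
B → G is preserved.
E → B, F is preserved.
D → A is preserved.
A, B → E is preserved.

C -> B, F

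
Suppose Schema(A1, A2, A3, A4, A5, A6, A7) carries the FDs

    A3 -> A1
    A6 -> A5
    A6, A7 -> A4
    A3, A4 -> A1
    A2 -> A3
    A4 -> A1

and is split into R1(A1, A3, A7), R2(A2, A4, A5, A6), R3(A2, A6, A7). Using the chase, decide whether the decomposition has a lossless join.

Chase test. Columns are A1, A2, A3, A4, A5, A6, A7; row i has aⱼ where attribute j ∈ Ri, else bᵢⱼ.
Initial tableau (one row per fragment):
  row 1: a1 b12 a3 b14 b15 b16 a7
  row 2: b21 a2 b23 a4 a5 a6 b27
  row 3: b31 a2 b33 b34 b35 a6 a7
Rows 2 and 3 agree on A6; apply A6→A5 and equate their A5 entries.
Rows 2 and 3 agree on A2; apply A2→A3 and equate their A3 entries.
Rows 2 and 3 agree on A3; apply A3→A1 and equate their A1 entries.
No row becomes fully distinguished — the join is lossy.

No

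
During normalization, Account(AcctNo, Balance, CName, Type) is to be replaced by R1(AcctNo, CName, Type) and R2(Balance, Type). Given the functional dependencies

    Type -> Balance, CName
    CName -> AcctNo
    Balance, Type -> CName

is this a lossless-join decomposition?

Yes

Common attributes: R1 ∩ R2 = {Type}.
Closure of {Type}: Type → Balance, CName applies, adding Balance, CName; CName → AcctNo applies, adding AcctNo. So (Type)⁺ = {AcctNo, Balance, CName, Type}.
This closure contains every attribute of R1, so R1 ∩ R2 → R1. The join is lossless.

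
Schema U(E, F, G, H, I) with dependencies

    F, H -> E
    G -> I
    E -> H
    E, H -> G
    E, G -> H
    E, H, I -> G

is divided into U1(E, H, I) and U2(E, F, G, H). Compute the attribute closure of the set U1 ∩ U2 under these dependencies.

U1 ∩ U2 = {E, H}.
E, H → G applies, adding G
G → I applies, adding I
Closure: {E, G, H, I}.

E, G, H, I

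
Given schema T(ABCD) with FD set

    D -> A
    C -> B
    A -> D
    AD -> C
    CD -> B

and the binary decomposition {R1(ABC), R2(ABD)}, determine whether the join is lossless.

Yes

Common attributes: R1 ∩ R2 = {AB}.
Closure of {AB}: A → D applies, adding D; AD → C applies, adding C. So (AB)⁺ = {ABCD}.
This closure contains every attribute of R1, so R1 ∩ R2 → R1. The join is lossless.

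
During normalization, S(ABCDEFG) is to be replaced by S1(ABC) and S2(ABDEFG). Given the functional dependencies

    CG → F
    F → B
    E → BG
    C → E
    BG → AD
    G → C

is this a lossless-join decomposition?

No

Common attributes: S1 ∩ S2 = {AB}.
No dependency enlarges {AB}, so (AB)⁺ = {AB}.
The closure contains neither all of S1 = {ABC} nor all of S2 = {ABDEFG}, so the common attributes are not a superkey of either fragment. The join is lossy.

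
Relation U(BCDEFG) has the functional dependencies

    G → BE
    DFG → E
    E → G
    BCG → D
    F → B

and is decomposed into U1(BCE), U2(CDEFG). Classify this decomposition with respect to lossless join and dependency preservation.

lossless but not dependency-preserving

Lossless test: (CE)⁺ = {BCDEG}, which contains all of one fragment — lossless.
Dependency preservation: the restricted closure of {F} across the fragments never reaches {B}, so F → B cannot be enforced without a join — not preserved.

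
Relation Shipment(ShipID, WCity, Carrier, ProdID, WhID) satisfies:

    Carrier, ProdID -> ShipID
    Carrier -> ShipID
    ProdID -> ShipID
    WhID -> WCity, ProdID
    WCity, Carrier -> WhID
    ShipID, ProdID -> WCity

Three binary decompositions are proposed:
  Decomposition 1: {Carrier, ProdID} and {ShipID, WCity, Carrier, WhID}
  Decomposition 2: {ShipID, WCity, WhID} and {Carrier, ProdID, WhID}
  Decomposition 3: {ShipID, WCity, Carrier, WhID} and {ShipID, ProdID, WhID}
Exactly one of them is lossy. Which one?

Decomposition 1

Decomposition 1: common = {Carrier}, closure = {ShipID, Carrier} → lossy.
Decomposition 2: common = {WhID}, closure = {ShipID, WCity, ProdID, WhID} → lossless.
Decomposition 3: common = {ShipID, WhID}, closure = {ShipID, WCity, ProdID, WhID} → lossless.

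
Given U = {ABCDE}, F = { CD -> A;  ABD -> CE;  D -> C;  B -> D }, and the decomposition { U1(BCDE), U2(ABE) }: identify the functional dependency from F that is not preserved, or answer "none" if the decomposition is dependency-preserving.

Check CD → A: no single fragment contains all of {ACD}, and the restricted closure of {CD} across the fragments never reaches {A}.
ABD → CE is preserved.
D → C is preserved.
B → D is preserved.

CD -> A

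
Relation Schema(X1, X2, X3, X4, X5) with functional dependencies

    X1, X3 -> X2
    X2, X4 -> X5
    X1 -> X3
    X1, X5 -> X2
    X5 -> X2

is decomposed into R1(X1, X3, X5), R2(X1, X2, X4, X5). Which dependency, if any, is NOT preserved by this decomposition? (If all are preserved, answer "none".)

none

X1, X3 → X2: restricted closure across fragments reaches X2.
X2, X4 → X5 lies within R2.
X1 → X3 lies within R1.
X1, X5 → X2 lies within R2.
X5 → X2 lies within R2.
Every dependency is enforceable on the fragments, so the decomposition is dependency-preserving.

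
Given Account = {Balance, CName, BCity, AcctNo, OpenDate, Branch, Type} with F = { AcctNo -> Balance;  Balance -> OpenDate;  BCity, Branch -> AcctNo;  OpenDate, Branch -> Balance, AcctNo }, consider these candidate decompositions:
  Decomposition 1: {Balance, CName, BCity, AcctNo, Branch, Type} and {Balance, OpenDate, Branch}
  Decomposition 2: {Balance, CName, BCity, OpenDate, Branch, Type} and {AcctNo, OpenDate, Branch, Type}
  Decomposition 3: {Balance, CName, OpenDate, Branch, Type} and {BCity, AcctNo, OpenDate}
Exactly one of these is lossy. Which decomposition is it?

Decomposition 3

Decomposition 1: common = {Balance, Branch}, closure = {Balance, AcctNo, OpenDate, Branch} → lossless.
Decomposition 2: common = {OpenDate, Branch, Type}, closure = {Balance, AcctNo, OpenDate, Branch, Type} → lossless.
Decomposition 3: common = {OpenDate}, closure = {OpenDate} → lossy.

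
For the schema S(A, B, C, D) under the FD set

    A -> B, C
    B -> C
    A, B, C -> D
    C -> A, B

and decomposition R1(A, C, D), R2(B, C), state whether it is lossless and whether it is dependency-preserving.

lossless and dependency-preserving

Lossless test: (C)⁺ = {A, B, C, D}, which contains all of one fragment — lossless.
Dependency preservation: A → B, C; A, B, C → D; C → A, B are not contained in any single fragment, but the restricted closure of each left-hand side across the fragments still reaches the right-hand side; the remaining FDs each lie inside some fragment. All dependencies are preserved.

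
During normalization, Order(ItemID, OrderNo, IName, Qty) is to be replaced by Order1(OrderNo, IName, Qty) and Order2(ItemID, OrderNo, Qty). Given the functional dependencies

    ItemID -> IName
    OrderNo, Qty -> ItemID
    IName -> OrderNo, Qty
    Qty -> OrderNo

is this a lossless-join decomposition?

Common attributes: Order1 ∩ Order2 = {OrderNo, Qty}.
Closure of {OrderNo, Qty}: OrderNo, Qty → ItemID applies, adding ItemID; ItemID → IName applies, adding IName. So (OrderNo, Qty)⁺ = {ItemID, OrderNo, IName, Qty}.
This closure contains every attribute of Order1, so Order1 ∩ Order2 → Order1. The join is lossless.

Yes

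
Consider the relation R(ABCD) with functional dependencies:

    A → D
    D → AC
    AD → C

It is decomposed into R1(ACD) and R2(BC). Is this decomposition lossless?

Common attributes: R1 ∩ R2 = {C}.
No dependency enlarges {C}, so (C)⁺ = {C}.
The closure contains neither all of R1 = {ACD} nor all of R2 = {BC}, so the common attributes are not a superkey of either fragment. The join is lossy.

No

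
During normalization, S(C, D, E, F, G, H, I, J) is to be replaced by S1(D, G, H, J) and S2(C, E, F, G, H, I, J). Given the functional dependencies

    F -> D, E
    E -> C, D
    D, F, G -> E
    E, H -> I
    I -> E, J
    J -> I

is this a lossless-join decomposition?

Yes

Common attributes: S1 ∩ S2 = {G, H, J}.
Closure of {G, H, J}: J → I applies, adding I; I → E, J applies, adding E; E → C, D applies, adding C, D. So (G, H, J)⁺ = {C, D, E, G, H, I, J}.
This closure contains every attribute of S1, so S1 ∩ S2 → S1. The join is lossless.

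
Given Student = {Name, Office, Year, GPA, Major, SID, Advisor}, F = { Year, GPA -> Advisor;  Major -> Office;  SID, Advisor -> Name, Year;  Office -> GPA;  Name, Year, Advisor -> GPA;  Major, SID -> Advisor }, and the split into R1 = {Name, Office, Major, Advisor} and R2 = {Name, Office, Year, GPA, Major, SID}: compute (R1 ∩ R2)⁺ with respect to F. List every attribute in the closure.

R1 ∩ R2 = {Name, Office, Major}.
Office → GPA applies, adding GPA
Closure: {Name, Office, GPA, Major}.

Name, Office, GPA, Major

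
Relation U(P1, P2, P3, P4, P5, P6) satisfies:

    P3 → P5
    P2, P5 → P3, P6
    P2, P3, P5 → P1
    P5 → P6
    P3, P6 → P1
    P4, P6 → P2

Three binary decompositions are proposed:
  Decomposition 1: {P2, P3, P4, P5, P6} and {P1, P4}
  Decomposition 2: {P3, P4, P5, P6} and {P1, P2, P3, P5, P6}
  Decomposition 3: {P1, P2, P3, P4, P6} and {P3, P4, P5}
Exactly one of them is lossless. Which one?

Decomposition 1: common = {P4}, closure = {P4} → lossy.
Decomposition 2: common = {P3, P5, P6}, closure = {P1, P3, P5, P6} → lossy.
Decomposition 3: common = {P3, P4}, closure = {P1, P2, P3, P4, P5, P6} → lossless.

Decomposition 3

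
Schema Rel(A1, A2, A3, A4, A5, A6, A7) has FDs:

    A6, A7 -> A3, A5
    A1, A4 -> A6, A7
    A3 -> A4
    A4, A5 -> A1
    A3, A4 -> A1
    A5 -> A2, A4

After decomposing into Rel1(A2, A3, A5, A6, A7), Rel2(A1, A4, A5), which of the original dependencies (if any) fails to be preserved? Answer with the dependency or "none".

A6, A7 → A3, A5 lies within Rel1.
A1, A4 → A6, A7: restricted closure across fragments reaches A6, A7.
A3 → A4: restricted closure across fragments reaches A4.
A4, A5 → A1 lies within Rel2.
A3, A4 → A1: restricted closure across fragments reaches A1.
A5 → A2, A4: restricted closure across fragments reaches A2, A4.
Every dependency is enforceable on the fragments, so the decomposition is dependency-preserving.

none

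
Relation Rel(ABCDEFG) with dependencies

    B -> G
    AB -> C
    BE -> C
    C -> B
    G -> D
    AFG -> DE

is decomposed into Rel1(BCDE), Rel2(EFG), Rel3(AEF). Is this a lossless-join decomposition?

Chase test. Columns are ABCDEFG; row i has aⱼ where attribute j ∈ Reli, else bᵢⱼ.
Initial tableau (one row per fragment):
  row 1: b11 a2 a3 a4 a5 b16 b17
  row 2: b21 b22 b23 b24 a5 a6 a7
  row 3: a1 b32 b33 b34 a5 a6 b37
No row becomes fully distinguished — the join is lossy.

No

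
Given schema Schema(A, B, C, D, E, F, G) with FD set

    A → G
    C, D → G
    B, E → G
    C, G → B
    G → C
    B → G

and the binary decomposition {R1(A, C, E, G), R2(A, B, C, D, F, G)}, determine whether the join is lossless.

Common attributes: R1 ∩ R2 = {A, C, G}.
Closure of {A, C, G}: C, G → B applies, adding B. So (A, C, G)⁺ = {A, B, C, G}.
The closure contains neither all of R1 = {A, C, E, G} nor all of R2 = {A, B, C, D, F, G}, so the common attributes are not a superkey of either fragment. The join is lossy.

No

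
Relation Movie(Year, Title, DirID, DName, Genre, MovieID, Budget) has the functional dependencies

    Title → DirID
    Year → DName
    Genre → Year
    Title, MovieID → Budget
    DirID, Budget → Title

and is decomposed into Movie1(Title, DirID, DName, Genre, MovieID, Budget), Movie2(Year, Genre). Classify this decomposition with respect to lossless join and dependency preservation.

Lossless test: (Genre)⁺ = {Year, DName, Genre}, which contains all of one fragment — lossless.
Dependency preservation: the restricted closure of {Year} across the fragments never reaches {DName}, so Year → DName cannot be enforced without a join — not preserved.

lossless but not dependency-preserving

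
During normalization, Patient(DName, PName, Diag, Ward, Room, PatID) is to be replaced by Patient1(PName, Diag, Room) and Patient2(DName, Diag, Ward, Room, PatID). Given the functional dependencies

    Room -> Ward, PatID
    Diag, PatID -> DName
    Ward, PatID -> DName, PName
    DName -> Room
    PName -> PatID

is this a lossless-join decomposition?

Yes

Common attributes: Patient1 ∩ Patient2 = {Diag, Room}.
Closure of {Diag, Room}: Room → Ward, PatID applies, adding Ward, PatID; Diag, PatID → DName applies, adding DName; Ward, PatID → DName, PName applies, adding PName. So (Diag, Room)⁺ = {DName, PName, Diag, Ward, Room, PatID}.
This closure contains every attribute of Patient1, so Patient1 ∩ Patient2 → Patient1. The join is lossless.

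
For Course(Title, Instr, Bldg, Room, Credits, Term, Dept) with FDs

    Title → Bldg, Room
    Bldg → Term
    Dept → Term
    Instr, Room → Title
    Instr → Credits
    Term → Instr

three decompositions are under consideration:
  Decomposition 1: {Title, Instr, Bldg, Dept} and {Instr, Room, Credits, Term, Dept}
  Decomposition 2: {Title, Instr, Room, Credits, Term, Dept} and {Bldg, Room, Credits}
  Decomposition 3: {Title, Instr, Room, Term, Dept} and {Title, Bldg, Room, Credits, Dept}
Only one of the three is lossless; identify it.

Decomposition 3

Decomposition 1: common = {Instr, Dept}, closure = {Instr, Credits, Term, Dept} → lossy.
Decomposition 2: common = {Room, Credits}, closure = {Room, Credits} → lossy.
Decomposition 3: common = {Title, Room, Dept}, closure = {Title, Instr, Bldg, Room, Credits, Term, Dept} → lossless.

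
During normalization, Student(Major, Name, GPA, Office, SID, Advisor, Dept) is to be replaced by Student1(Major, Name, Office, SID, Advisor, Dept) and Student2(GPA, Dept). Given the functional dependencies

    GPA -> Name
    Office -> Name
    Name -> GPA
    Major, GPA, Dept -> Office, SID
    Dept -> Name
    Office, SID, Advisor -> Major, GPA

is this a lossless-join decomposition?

Common attributes: Student1 ∩ Student2 = {Dept}.
Closure of {Dept}: Dept → Name applies, adding Name; Name → GPA applies, adding GPA. So (Dept)⁺ = {Name, GPA, Dept}.
This closure contains every attribute of Student2, so Student1 ∩ Student2 → Student2. The join is lossless.

Yes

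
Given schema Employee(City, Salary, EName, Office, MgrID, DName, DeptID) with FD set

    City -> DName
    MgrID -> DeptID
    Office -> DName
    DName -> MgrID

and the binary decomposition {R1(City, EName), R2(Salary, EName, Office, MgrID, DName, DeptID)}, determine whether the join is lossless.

No

Common attributes: R1 ∩ R2 = {EName}.
No dependency enlarges {EName}, so (EName)⁺ = {EName}.
The closure contains neither all of R1 = {City, EName} nor all of R2 = {Salary, EName, Office, MgrID, DName, DeptID}, so the common attributes are not a superkey of either fragment. The join is lossy.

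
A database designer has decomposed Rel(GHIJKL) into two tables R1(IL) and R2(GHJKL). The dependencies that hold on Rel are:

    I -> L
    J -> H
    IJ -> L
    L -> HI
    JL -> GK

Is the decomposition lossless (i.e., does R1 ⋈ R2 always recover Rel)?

Yes

Common attributes: R1 ∩ R2 = {L}.
Closure of {L}: L → HI applies, adding HI. So (L)⁺ = {HIL}.
This closure contains every attribute of R1, so R1 ∩ R2 → R1. The join is lossless.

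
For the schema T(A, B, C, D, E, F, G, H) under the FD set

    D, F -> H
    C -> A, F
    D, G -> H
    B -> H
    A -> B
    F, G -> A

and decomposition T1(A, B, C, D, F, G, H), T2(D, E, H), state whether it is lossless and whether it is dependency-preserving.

Lossless test: (D, H)⁺ = {D, H}, which is a superkey of neither fragment — lossy.
Dependency preservation: every FD's attributes lie within a single fragment, so each can be enforced locally — preserved.

lossy but dependency-preserving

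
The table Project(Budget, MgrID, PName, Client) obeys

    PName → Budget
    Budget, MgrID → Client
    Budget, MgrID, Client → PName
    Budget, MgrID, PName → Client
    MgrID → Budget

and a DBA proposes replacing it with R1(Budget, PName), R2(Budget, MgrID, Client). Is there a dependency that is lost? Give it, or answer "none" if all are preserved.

Budget, MgrID, Client → PName

Check Budget, MgrID, Client → PName: no single fragment contains all of {Budget, MgrID, PName, Client}, and the restricted closure of {Budget, MgrID, Client} across the fragments never reaches {PName}.
PName → Budget is preserved.
Budget, MgrID → Client is preserved.
Budget, MgrID, PName → Client is preserved.
MgrID → Budget is preserved.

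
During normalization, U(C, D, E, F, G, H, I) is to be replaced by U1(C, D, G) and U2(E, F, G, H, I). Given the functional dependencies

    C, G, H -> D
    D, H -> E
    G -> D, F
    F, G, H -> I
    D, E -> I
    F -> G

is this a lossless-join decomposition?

Common attributes: U1 ∩ U2 = {G}.
Closure of {G}: G → D, F applies, adding D, F. So (G)⁺ = {D, F, G}.
The closure contains neither all of U1 = {C, D, G} nor all of U2 = {E, F, G, H, I}, so the common attributes are not a superkey of either fragment. The join is lossy.

No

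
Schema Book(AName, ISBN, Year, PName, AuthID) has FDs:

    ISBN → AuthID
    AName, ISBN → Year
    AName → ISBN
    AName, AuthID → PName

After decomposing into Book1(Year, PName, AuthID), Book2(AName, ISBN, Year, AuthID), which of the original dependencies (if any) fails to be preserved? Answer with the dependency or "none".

Check AName, AuthID → PName: no single fragment contains all of {AName, PName, AuthID}, and the restricted closure of {AName, AuthID} across the fragments never reaches {PName}.
ISBN → AuthID is preserved.
AName, ISBN → Year is preserved.
AName → ISBN is preserved.

AName, AuthID → PName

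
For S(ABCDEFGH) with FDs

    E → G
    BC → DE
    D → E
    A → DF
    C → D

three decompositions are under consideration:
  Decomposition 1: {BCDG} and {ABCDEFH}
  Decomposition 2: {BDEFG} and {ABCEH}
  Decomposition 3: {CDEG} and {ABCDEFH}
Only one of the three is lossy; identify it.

Decomposition 1: common = {BCD}, closure = {BCDEG} → lossless.
Decomposition 2: common = {BE}, closure = {BEG} → lossy.
Decomposition 3: common = {CDE}, closure = {CDEG} → lossless.

Decomposition 2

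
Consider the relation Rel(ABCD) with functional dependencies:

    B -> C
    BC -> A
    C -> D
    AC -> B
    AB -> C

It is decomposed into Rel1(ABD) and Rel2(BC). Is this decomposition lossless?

Yes

Common attributes: Rel1 ∩ Rel2 = {B}.
Closure of {B}: B → C applies, adding C; BC → A applies, adding A; C → D applies, adding D. So (B)⁺ = {ABCD}.
This closure contains every attribute of Rel1, so Rel1 ∩ Rel2 → Rel1. The join is lossless.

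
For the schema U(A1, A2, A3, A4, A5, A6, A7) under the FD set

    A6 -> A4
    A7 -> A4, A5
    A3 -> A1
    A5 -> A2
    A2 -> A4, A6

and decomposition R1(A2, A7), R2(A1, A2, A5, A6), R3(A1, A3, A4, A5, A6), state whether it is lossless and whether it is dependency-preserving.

lossy and not dependency-preserving

Lossless test (chase): Rows 2 and 3 agree on A6; apply A6→A4 and equate their A4 entries. Rows 2 and 3 agree on A5; apply A5→A2 and equate their A2 entries. Rows 1 and 2 agree on A2; apply A2→A4, A6 and equate their A4, A6 entries. No row becomes fully distinguished — the join is lossy.
Dependency preservation: the restricted closure of {A7} across the fragments never reaches {A4, A5}, so A7 → A4, A5 cannot be enforced without a join — not preserved.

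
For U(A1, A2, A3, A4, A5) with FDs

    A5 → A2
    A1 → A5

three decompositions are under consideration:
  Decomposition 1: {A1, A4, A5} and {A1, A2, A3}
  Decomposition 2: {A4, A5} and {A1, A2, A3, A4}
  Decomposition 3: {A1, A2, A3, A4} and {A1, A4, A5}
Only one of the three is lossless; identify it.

Decomposition 3

Decomposition 1: common = {A1}, closure = {A1, A2, A5} → lossy.
Decomposition 2: common = {A4}, closure = {A4} → lossy.
Decomposition 3: common = {A1, A4}, closure = {A1, A2, A4, A5} → lossless.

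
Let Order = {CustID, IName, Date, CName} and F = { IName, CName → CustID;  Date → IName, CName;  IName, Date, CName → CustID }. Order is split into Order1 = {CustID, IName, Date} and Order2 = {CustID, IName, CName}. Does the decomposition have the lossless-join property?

Common attributes: Order1 ∩ Order2 = {CustID, IName}.
No dependency enlarges {CustID, IName}, so (CustID, IName)⁺ = {CustID, IName}.
The closure contains neither all of Order1 = {CustID, IName, Date} nor all of Order2 = {CustID, IName, CName}, so the common attributes are not a superkey of either fragment. The join is lossy.

No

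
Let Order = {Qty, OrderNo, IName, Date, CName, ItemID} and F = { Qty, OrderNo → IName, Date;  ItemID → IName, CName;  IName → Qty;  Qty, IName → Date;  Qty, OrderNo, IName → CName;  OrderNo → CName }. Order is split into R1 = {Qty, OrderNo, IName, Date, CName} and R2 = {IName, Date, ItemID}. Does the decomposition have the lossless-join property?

Common attributes: R1 ∩ R2 = {IName, Date}.
Closure of {IName, Date}: IName → Qty applies, adding Qty. So (IName, Date)⁺ = {Qty, IName, Date}.
The closure contains neither all of R1 = {Qty, OrderNo, IName, Date, CName} nor all of R2 = {IName, Date, ItemID}, so the common attributes are not a superkey of either fragment. The join is lossy.

No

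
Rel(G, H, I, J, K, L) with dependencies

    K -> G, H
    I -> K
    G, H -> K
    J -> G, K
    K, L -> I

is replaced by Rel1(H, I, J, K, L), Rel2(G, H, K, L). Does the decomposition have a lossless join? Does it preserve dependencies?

lossless and dependency-preserving

Lossless test: (H, K, L)⁺ = {G, H, I, K, L}, which contains all of one fragment — lossless.
Dependency preservation: J → G, K is not contained in any single fragment, but the restricted closure of its left-hand side across the fragments still reaches the right-hand side; the remaining FDs each lie inside some fragment. All dependencies are preserved.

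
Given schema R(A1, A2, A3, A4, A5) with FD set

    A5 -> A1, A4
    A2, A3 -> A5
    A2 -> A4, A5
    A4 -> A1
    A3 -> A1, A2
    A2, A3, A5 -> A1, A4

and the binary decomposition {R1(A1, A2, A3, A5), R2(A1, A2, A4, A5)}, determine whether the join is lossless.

Yes

Common attributes: R1 ∩ R2 = {A1, A2, A5}.
Closure of {A1, A2, A5}: A5 → A1, A4 applies, adding A4. So (A1, A2, A5)⁺ = {A1, A2, A4, A5}.
This closure contains every attribute of R2, so R1 ∩ R2 → R2. The join is lossless.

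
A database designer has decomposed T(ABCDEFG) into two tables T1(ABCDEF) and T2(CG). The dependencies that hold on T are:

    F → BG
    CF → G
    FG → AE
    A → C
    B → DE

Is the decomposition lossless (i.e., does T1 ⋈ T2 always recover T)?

No

Common attributes: T1 ∩ T2 = {C}.
No dependency enlarges {C}, so (C)⁺ = {C}.
The closure contains neither all of T1 = {ABCDEF} nor all of T2 = {CG}, so the common attributes are not a superkey of either fragment. The join is lossy.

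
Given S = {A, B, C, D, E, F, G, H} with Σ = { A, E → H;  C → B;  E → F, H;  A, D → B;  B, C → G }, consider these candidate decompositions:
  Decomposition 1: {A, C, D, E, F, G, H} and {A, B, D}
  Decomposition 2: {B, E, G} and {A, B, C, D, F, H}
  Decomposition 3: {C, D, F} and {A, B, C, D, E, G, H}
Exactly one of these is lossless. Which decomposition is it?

Decomposition 1: common = {A, D}, closure = {A, B, D} → lossless.
Decomposition 2: common = {B}, closure = {B} → lossy.
Decomposition 3: common = {C, D}, closure = {B, C, D, G} → lossy.

Decomposition 1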